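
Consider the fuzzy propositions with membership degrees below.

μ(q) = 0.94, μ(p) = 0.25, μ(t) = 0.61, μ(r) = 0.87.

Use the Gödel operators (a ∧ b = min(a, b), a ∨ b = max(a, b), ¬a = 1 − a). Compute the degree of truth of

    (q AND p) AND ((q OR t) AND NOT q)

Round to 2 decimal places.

0.06

q AND p = min(a, b) on (0.94, 0.25) = 0.25
q OR t = max(a, b) on (0.94, 0.61) = 0.94
NOT q = 1 − 0.94 = 0.06
(q OR t) AND NOT q = min(a, b) on (0.94, 0.06) = 0.06
(q AND p) AND ((q OR t) AND NOT q) = min(a, b) on (0.25, 0.06) = 0.06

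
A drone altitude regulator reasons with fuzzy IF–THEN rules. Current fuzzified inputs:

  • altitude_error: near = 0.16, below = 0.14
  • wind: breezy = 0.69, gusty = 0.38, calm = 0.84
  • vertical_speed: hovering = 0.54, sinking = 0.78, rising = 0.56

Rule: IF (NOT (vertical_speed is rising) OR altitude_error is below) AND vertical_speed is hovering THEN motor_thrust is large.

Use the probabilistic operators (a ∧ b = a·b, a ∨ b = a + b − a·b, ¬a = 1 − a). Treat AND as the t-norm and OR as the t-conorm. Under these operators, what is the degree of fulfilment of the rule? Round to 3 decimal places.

0.280

firing strength: (¬rising=1−0.56=0.44 OR below=0.14) = 0.5184; AND[a·b] with hovering=0.54 → w = 0.2799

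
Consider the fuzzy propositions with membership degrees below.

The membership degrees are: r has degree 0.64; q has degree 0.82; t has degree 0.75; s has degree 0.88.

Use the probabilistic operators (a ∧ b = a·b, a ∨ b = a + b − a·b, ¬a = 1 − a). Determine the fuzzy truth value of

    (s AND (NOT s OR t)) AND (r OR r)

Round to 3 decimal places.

NOT s = 1 − 0.8800 = 0.1200
NOT s OR t = a + b − a·b on (0.1200, 0.7500) = 0.7800
s AND (NOT s OR t) = a·b on (0.8800, 0.7800) = 0.6864
r OR r = a + b − a·b on (0.6400, 0.6400) = 0.8704
(s AND (NOT s OR t)) AND (r OR r) = a·b on (0.6864, 0.8704) = 0.5974

0.597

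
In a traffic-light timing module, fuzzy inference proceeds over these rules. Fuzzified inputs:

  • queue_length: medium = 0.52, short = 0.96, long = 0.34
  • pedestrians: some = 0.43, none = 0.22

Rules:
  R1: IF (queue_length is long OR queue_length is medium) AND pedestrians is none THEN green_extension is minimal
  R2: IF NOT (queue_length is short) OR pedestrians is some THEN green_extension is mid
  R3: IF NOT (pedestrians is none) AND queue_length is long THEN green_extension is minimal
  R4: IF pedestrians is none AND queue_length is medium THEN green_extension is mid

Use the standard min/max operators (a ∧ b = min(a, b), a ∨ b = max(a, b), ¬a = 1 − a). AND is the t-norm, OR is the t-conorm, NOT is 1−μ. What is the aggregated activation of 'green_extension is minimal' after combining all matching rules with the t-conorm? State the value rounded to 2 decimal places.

R1: (long=0.34 OR medium=0.52) = 0.52; AND[min(a, b)] with none=0.22 → w = 0.22
R2: ¬short=1−0.96=0.04, some=0.43; OR[max(a, b)] → w = 0.43
R3: ¬none=1−0.22=0.78, long=0.34; AND[min(a, b)] → w = 0.34
R4: none=0.22, medium=0.52; AND[min(a, b)] → w = 0.22
Rules with consequent 'minimal': {R1, R3} → strengths 0.22, 0.34
Aggregate via t-conorm [max(a, b)]: 0.34

0.34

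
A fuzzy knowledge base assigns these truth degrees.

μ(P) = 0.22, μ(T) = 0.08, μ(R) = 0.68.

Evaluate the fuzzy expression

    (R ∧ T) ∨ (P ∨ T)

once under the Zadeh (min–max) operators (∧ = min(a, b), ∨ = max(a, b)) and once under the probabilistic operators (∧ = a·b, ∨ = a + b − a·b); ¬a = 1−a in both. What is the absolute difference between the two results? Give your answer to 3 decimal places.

Under Zadeh (min–max):
  R ∧ T = min(a, b) on (0.68, 0.08) = 0.08
  P ∨ T = max(a, b) on (0.22, 0.08) = 0.22
  (R ∧ T) ∨ (P ∨ T) = max(a, b) on (0.08, 0.22) = 0.22
  → value = 0.2200
Under probabilistic:
  R ∧ T = a·b on (0.6800, 0.0800) = 0.0544
  P ∨ T = a + b − a·b on (0.2200, 0.0800) = 0.2824
  (R ∧ T) ∨ (P ∨ T) = a + b − a·b on (0.0544, 0.2824) = 0.3214
  → value = 0.3214
|0.2200 − 0.3214| = 0.101

0.101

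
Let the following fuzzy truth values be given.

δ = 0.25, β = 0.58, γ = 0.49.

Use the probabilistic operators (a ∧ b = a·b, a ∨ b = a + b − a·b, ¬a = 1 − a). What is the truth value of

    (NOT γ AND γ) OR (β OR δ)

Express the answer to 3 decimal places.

0.764

NOT γ = 1 − 0.4900 = 0.5100
NOT γ AND γ = a·b on (0.5100, 0.4900) = 0.2499
β OR δ = a + b − a·b on (0.5800, 0.2500) = 0.6850
(NOT γ AND γ) OR (β OR δ) = a + b − a·b on (0.2499, 0.6850) = 0.7637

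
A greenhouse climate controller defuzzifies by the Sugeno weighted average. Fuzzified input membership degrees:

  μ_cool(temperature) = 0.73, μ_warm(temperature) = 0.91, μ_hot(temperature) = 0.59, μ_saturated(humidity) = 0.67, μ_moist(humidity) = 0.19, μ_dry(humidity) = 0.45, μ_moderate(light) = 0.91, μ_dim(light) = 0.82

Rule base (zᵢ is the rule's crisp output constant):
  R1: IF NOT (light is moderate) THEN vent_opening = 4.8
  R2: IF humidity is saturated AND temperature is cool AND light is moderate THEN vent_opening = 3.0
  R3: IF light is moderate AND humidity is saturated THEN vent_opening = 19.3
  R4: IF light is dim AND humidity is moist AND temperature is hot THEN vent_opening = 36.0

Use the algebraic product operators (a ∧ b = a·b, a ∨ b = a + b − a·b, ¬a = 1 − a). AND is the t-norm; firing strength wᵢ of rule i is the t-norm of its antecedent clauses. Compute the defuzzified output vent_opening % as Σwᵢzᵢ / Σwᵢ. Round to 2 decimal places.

R1 (z=4.8): ¬moderate=1−0.91=0.09 → w = 0.0900
R2 (z=3.0): saturated=0.67, cool=0.73, moderate=0.91; AND[a·b] → w = 0.4451
R3 (z=19.3): moderate=0.91, saturated=0.67; AND[a·b] → w = 0.6097
R4 (z=36.0): dim=0.82, moist=0.19, hot=0.59; AND[a·b] → w = 0.0919
Weighted average = (0.0900·4.8 + 0.4451·3.0 + 0.6097·19.3 + 0.0919·36.0) / (0.0900 + 0.4451 + 0.6097 + 0.0919)
  = 16.8436 / 1.2367 = 13.62

13.62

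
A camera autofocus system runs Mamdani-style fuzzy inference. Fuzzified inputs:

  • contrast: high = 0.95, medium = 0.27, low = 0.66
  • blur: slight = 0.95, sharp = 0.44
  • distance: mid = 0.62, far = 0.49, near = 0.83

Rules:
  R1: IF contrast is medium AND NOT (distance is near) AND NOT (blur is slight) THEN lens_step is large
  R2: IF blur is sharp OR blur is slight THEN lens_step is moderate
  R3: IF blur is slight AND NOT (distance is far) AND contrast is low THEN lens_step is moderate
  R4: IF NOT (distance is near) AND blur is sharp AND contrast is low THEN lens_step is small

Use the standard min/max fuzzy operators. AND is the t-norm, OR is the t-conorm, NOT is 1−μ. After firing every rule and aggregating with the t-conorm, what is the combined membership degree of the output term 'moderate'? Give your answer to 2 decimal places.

R1: medium=0.27, ¬near=1−0.83=0.17, ¬slight=1−0.95=0.05; AND[min(a, b)] → w = 0.05
R2: sharp=0.44, slight=0.95; OR[max(a, b)] → w = 0.95
R3: slight=0.95, ¬far=1−0.49=0.51, low=0.66; AND[min(a, b)] → w = 0.51
R4: ¬near=1−0.83=0.17, sharp=0.44, low=0.66; AND[min(a, b)] → w = 0.17
Rules with consequent 'moderate': {R2, R3} → strengths 0.95, 0.51
Aggregate via t-conorm [max(a, b)]: 0.95

0.95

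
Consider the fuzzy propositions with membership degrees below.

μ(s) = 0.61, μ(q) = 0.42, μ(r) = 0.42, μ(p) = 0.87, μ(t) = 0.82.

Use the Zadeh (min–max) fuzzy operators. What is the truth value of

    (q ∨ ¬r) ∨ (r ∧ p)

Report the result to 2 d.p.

¬r = 1 − 0.42 = 0.58
q ∨ ¬r = max(a, b) on (0.42, 0.58) = 0.58
r ∧ p = min(a, b) on (0.42, 0.87) = 0.42
(q ∨ ¬r) ∨ (r ∧ p) = max(a, b) on (0.58, 0.42) = 0.58

0.58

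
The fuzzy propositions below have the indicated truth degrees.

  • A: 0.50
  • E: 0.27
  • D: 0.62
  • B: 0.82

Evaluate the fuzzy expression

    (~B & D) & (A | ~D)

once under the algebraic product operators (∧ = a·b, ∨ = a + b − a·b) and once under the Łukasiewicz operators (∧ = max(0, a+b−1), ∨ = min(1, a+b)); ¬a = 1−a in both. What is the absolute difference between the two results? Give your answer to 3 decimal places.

Under algebraic product:
  ~B = 1 − 0.8200 = 0.1800
  ~B & D = a·b on (0.1800, 0.6200) = 0.1116
  ~D = 1 − 0.6200 = 0.3800
  A | ~D = a + b − a·b on (0.5000, 0.3800) = 0.6900
  (~B & D) & (A | ~D) = a·b on (0.1116, 0.6900) = 0.0770
  → value = 0.0770
Under Łukasiewicz:
  ~B = 1 − 0.82 = 0.18
  ~B & D = max(0, a+b−1) on (0.18, 0.62) = 0.00
  ~D = 1 − 0.62 = 0.38
  A | ~D = min(1, a+b) on (0.50, 0.38) = 0.88
  (~B & D) & (A | ~D) = max(0, a+b−1) on (0.00, 0.88) = 0.00
  → value = 0.0000
|0.0770 − 0.0000| = 0.077

0.077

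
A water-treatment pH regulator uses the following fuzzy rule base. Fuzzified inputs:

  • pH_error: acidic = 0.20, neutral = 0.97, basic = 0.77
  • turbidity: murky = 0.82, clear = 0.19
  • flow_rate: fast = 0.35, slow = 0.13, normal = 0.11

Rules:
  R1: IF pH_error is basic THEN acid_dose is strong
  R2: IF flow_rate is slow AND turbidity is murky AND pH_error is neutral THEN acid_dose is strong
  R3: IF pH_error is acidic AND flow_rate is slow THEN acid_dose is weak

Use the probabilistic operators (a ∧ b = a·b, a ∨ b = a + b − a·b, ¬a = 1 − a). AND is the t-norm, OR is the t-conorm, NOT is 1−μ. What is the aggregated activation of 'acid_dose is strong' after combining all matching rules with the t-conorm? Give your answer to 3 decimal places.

R1: basic=0.77 → w = 0.7700
R2: slow=0.13, murky=0.82, neutral=0.97; AND[a·b] → w = 0.1034
R3: acidic=0.20, slow=0.13; AND[a·b] → w = 0.0260
Rules with consequent 'strong': {R1, R2} → strengths 0.7700, 0.1034
Aggregate via t-conorm [a + b − a·b]: 0.7938

0.794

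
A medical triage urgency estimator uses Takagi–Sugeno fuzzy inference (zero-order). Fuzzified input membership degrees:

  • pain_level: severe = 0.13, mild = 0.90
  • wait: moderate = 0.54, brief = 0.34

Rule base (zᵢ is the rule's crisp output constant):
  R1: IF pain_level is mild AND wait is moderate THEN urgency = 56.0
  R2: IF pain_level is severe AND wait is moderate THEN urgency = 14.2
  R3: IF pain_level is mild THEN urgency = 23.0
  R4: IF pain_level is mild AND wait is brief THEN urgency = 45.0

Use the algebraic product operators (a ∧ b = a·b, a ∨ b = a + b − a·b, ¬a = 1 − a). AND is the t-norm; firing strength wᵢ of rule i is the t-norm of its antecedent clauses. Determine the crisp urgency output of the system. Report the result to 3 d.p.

R1 (z=56.0): mild=0.90, moderate=0.54; AND[a·b] → w = 0.4860
R2 (z=14.2): severe=0.13, moderate=0.54; AND[a·b] → w = 0.0702
R3 (z=23.0): mild=0.90 → w = 0.9000
R4 (z=45.0): mild=0.90, brief=0.34; AND[a·b] → w = 0.3060
Weighted average = (0.4860·56.0 + 0.0702·14.2 + 0.9000·23.0 + 0.3060·45.0) / (0.4860 + 0.0702 + 0.9000 + 0.3060)
  = 62.6828 / 1.7622 = 35.571

35.571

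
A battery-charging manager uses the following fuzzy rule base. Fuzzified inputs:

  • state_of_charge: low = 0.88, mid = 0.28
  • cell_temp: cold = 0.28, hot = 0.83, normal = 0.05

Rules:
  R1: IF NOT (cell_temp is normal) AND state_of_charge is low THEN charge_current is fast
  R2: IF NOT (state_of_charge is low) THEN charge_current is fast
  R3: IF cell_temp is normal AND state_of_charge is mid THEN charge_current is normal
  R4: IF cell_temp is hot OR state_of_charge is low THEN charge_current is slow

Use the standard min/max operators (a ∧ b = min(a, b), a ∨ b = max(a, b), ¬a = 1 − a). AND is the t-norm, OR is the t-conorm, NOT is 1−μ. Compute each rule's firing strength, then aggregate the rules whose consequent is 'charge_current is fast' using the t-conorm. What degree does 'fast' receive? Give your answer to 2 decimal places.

R1: ¬normal=1−0.05=0.95, low=0.88; AND[min(a, b)] → w = 0.88
R2: ¬low=1−0.88=0.12 → w = 0.12
R3: normal=0.05, mid=0.28; AND[min(a, b)] → w = 0.05
R4: hot=0.83, low=0.88; OR[max(a, b)] → w = 0.88
Rules with consequent 'fast': {R1, R2} → strengths 0.88, 0.12
Aggregate via t-conorm [max(a, b)]: 0.88

0.88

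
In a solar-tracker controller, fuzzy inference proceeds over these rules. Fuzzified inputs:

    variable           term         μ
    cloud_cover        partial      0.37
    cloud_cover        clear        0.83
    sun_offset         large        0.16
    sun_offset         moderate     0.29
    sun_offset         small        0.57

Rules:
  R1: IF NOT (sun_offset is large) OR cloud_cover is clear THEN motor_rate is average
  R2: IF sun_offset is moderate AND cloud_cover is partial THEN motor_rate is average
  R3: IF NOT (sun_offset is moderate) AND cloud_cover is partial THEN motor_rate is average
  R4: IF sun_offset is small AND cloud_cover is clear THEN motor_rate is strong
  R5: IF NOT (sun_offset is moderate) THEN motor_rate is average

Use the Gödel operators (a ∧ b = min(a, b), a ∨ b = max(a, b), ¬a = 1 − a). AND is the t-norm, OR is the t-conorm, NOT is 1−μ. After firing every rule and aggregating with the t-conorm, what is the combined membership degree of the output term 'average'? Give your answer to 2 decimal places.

R1: ¬large=1−0.16=0.84, clear=0.83; OR[max(a, b)] → w = 0.84
R2: moderate=0.29, partial=0.37; AND[min(a, b)] → w = 0.29
R3: ¬moderate=1−0.29=0.71, partial=0.37; AND[min(a, b)] → w = 0.37
R4: small=0.57, clear=0.83; AND[min(a, b)] → w = 0.57
R5: ¬moderate=1−0.29=0.71 → w = 0.71
Rules with consequent 'average': {R1, R2, R3, R5} → strengths 0.84, 0.29, 0.37, 0.71
Aggregate via t-conorm [max(a, b)]: 0.84

0.84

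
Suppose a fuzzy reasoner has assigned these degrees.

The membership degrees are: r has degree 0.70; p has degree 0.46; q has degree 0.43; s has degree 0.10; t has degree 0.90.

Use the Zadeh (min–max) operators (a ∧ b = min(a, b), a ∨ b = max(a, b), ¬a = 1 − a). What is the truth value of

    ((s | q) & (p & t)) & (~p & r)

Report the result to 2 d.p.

s | q = max(a, b) on (0.10, 0.43) = 0.43
p & t = min(a, b) on (0.46, 0.90) = 0.46
(s | q) & (p & t) = min(a, b) on (0.43, 0.46) = 0.43
~p = 1 − 0.46 = 0.54
~p & r = min(a, b) on (0.54, 0.70) = 0.54
((s | q) & (p & t)) & (~p & r) = min(a, b) on (0.43, 0.54) = 0.43

0.43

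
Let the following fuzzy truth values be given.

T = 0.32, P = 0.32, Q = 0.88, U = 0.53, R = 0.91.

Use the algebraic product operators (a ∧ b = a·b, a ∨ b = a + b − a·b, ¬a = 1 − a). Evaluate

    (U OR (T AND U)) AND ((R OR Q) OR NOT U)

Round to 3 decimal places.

T AND U = a·b on (0.3200, 0.5300) = 0.1696
U OR (T AND U) = a + b − a·b on (0.5300, 0.1696) = 0.6097
R OR Q = a + b − a·b on (0.9100, 0.8800) = 0.9892
NOT U = 1 − 0.5300 = 0.4700
(R OR Q) OR NOT U = a + b − a·b on (0.9892, 0.4700) = 0.9943
(U OR (T AND U)) AND ((R OR Q) OR NOT U) = a·b on (0.6097, 0.9943) = 0.6062

0.606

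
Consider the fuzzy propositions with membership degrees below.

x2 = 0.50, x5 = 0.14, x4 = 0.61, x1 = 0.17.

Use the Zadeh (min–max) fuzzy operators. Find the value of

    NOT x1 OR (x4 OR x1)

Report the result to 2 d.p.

NOT x1 = 1 − 0.17 = 0.83
x4 OR x1 = max(a, b) on (0.61, 0.17) = 0.61
NOT x1 OR (x4 OR x1) = max(a, b) on (0.83, 0.61) = 0.83

0.83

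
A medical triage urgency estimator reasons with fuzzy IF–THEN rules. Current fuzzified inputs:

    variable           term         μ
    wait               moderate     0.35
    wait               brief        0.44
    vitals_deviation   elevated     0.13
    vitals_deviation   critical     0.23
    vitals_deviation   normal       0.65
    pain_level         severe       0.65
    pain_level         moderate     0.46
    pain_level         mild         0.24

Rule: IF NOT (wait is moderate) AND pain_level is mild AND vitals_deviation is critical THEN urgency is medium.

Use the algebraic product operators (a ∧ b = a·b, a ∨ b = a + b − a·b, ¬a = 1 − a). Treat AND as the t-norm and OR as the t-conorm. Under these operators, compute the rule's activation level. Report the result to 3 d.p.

firing strength: ¬moderate=1−0.35=0.65, mild=0.24, critical=0.23; AND[a·b] → w = 0.0359

0.036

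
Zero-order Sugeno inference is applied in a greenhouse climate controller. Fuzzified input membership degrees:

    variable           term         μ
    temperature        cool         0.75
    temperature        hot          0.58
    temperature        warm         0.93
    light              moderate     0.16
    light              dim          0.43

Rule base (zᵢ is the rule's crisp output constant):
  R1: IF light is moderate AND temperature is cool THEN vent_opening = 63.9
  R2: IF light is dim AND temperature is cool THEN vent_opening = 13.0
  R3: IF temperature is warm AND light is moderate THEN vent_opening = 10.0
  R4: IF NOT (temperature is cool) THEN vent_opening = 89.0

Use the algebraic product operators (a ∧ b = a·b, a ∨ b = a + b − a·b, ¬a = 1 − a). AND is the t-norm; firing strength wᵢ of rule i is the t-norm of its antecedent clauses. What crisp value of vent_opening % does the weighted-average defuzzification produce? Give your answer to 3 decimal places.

R1 (z=63.9): moderate=0.16, cool=0.75; AND[a·b] → w = 0.1200
R2 (z=13.0): dim=0.43, cool=0.75; AND[a·b] → w = 0.3225
R3 (z=10.0): warm=0.93, moderate=0.16; AND[a·b] → w = 0.1488
R4 (z=89.0): ¬cool=1−0.75=0.25 → w = 0.2500
Weighted average = (0.1200·63.9 + 0.3225·13.0 + 0.1488·10.0 + 0.2500·89.0) / (0.1200 + 0.3225 + 0.1488 + 0.2500)
  = 35.5985 / 0.8413 = 42.314

42.314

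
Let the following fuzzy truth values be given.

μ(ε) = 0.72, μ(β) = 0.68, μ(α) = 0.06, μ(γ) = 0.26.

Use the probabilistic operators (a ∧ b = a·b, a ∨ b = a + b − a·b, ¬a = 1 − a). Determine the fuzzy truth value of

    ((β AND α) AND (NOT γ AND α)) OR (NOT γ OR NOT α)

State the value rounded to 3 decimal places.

0.984

β AND α = a·b on (0.6800, 0.0600) = 0.0408
NOT γ = 1 − 0.2600 = 0.7400
NOT γ AND α = a·b on (0.7400, 0.0600) = 0.0444
(β AND α) AND (NOT γ AND α) = a·b on (0.0408, 0.0444) = 0.0018
NOT γ = 1 − 0.2600 = 0.7400
NOT α = 1 − 0.0600 = 0.9400
NOT γ OR NOT α = a + b − a·b on (0.7400, 0.9400) = 0.9844
((β AND α) AND (NOT γ AND α)) OR (NOT γ OR NOT α) = a + b − a·b on (0.0018, 0.9844) = 0.9844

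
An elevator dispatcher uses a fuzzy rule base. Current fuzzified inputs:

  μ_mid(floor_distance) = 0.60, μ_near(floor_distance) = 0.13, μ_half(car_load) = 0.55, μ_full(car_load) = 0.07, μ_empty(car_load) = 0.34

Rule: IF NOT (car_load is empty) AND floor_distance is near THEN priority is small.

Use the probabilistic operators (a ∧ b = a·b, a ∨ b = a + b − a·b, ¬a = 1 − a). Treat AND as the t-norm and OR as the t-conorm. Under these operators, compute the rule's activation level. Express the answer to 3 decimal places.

0.086

firing strength: ¬empty=1−0.34=0.66, near=0.13; AND[a·b] → w = 0.0858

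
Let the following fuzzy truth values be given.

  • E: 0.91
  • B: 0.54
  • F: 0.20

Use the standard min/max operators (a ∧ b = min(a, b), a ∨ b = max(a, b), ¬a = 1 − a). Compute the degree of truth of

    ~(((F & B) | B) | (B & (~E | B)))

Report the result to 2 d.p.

F & B = min(a, b) on (0.20, 0.54) = 0.20
(F & B) | B = max(a, b) on (0.20, 0.54) = 0.54
~E = 1 − 0.91 = 0.09
~E | B = max(a, b) on (0.09, 0.54) = 0.54
B & (~E | B) = min(a, b) on (0.54, 0.54) = 0.54
((F & B) | B) | (B & (~E | B)) = max(a, b) on (0.54, 0.54) = 0.54
~(((F & B) | B) | (B & (~E | B))) = 1 − 0.54 = 0.46

0.46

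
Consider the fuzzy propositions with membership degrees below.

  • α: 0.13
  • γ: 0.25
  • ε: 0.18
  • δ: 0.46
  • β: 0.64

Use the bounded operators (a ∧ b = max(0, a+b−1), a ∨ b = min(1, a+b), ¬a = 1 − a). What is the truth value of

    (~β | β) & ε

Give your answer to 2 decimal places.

~β = 1 − 0.64 = 0.36
~β | β = min(1, a+b) on (0.36, 0.64) = 1.00
(~β | β) & ε = max(0, a+b−1) on (1.00, 0.18) = 0.18

0.18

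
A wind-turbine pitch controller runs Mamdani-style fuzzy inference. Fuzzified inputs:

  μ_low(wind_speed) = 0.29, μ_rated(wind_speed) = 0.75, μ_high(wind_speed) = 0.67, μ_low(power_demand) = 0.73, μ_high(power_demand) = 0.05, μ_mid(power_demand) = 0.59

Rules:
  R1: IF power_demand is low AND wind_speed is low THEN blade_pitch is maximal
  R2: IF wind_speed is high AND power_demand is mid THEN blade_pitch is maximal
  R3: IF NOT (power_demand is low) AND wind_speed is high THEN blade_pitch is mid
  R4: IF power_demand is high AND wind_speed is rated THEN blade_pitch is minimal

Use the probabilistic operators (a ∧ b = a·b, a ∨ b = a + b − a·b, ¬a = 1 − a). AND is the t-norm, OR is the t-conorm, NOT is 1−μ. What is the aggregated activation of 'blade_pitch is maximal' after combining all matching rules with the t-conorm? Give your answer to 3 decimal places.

R1: low=0.73, low=0.29; AND[a·b] → w = 0.2117
R2: high=0.67, mid=0.59; AND[a·b] → w = 0.3953
R3: ¬low=1−0.73=0.27, high=0.67; AND[a·b] → w = 0.1809
R4: high=0.05, rated=0.75; AND[a·b] → w = 0.0375
Rules with consequent 'maximal': {R1, R2} → strengths 0.2117, 0.3953
Aggregate via t-conorm [a + b − a·b]: 0.5233

0.523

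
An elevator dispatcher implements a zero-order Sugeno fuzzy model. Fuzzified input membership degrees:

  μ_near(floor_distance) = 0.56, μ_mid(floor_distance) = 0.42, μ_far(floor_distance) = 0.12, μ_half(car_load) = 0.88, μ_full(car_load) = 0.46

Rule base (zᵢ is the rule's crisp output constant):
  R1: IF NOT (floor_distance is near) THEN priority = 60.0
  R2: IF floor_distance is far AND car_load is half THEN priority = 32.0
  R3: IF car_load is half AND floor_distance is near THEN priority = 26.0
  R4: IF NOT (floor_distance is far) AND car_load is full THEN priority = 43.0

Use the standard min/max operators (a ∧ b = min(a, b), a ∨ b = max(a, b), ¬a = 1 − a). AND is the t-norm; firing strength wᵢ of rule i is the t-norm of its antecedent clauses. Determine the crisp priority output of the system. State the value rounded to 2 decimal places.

40.87

R1 (z=60.0): ¬near=1−0.56=0.44 → w = 0.44
R2 (z=32.0): far=0.12, half=0.88; AND[min(a, b)] → w = 0.12
R3 (z=26.0): half=0.88, near=0.56; AND[min(a, b)] → w = 0.56
R4 (z=43.0): ¬far=1−0.12=0.88, full=0.46; AND[min(a, b)] → w = 0.46
Weighted average = (0.44·60.0 + 0.12·32.0 + 0.56·26.0 + 0.46·43.0) / (0.44 + 0.12 + 0.56 + 0.46)
  = 64.5800 / 1.5800 = 40.87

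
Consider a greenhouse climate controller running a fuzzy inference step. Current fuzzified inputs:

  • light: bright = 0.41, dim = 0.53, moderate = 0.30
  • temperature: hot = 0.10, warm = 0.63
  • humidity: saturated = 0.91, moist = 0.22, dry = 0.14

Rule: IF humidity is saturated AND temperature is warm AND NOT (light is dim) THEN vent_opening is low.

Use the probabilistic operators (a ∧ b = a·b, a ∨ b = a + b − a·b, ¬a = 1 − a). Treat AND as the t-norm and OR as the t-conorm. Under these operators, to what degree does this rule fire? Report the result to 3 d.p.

firing strength: saturated=0.91, warm=0.63, ¬dim=1−0.53=0.47; AND[a·b] → w = 0.2695

0.269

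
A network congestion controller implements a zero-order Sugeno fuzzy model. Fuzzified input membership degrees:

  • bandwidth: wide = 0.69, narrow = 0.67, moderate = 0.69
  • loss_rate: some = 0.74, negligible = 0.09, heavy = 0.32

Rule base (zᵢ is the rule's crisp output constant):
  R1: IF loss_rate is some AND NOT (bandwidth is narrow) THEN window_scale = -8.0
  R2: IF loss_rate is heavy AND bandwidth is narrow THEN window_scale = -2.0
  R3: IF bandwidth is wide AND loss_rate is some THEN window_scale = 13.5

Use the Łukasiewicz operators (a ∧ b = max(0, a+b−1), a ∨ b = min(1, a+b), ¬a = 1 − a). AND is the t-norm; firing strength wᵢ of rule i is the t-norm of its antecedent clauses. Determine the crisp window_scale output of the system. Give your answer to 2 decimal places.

10.49

R1 (z=-8.0): some=0.74, ¬narrow=1−0.67=0.33; AND[max(0, a+b−1)] → w = 0.07
R2 (z=-2.0): heavy=0.32, narrow=0.67; AND[max(0, a+b−1)] → w = 0.00
R3 (z=13.5): wide=0.69, some=0.74; AND[max(0, a+b−1)] → w = 0.43
Weighted average = (0.07·-8.0 + 0.00·-2.0 + 0.43·13.5) / (0.07 + 0.00 + 0.43)
  = 5.2450 / 0.5000 = 10.49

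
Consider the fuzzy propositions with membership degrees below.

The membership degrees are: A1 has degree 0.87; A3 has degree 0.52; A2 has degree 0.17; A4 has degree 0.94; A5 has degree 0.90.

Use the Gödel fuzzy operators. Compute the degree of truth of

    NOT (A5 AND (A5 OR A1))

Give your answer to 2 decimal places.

A5 OR A1 = max(a, b) on (0.90, 0.87) = 0.90
A5 AND (A5 OR A1) = min(a, b) on (0.90, 0.90) = 0.90
NOT (A5 AND (A5 OR A1)) = 1 − 0.90 = 0.10

0.10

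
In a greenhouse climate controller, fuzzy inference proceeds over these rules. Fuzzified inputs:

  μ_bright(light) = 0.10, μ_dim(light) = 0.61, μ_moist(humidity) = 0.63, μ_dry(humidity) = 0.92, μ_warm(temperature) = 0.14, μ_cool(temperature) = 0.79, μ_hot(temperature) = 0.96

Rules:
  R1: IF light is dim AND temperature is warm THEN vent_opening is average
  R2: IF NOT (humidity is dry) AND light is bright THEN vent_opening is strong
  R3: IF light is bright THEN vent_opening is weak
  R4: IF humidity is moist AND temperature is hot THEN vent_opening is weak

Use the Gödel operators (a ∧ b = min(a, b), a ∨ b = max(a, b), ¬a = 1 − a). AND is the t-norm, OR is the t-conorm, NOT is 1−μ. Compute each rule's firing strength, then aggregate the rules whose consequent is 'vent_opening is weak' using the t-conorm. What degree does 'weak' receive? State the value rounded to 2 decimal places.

R1: dim=0.61, warm=0.14; AND[min(a, b)] → w = 0.14
R2: ¬dry=1−0.92=0.08, bright=0.10; AND[min(a, b)] → w = 0.08
R3: bright=0.10 → w = 0.10
R4: moist=0.63, hot=0.96; AND[min(a, b)] → w = 0.63
Rules with consequent 'weak': {R3, R4} → strengths 0.10, 0.63
Aggregate via t-conorm [max(a, b)]: 0.63

0.63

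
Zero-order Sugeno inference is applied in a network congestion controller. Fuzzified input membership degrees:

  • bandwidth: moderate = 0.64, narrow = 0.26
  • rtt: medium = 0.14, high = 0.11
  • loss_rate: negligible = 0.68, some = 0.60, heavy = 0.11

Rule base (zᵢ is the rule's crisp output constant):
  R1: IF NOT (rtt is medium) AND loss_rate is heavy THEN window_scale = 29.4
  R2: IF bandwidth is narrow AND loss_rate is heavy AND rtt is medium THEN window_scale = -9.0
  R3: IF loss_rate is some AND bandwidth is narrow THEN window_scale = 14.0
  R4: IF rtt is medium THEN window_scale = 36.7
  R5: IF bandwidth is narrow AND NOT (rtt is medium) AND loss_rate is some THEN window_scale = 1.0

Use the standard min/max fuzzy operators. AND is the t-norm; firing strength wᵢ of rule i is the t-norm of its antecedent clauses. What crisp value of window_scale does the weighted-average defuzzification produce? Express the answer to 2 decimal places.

12.82

R1 (z=29.4): ¬medium=1−0.14=0.86, heavy=0.11; AND[min(a, b)] → w = 0.11
R2 (z=-9.0): narrow=0.26, heavy=0.11, medium=0.14; AND[min(a, b)] → w = 0.11
R3 (z=14.0): some=0.60, narrow=0.26; AND[min(a, b)] → w = 0.26
R4 (z=36.7): medium=0.14 → w = 0.14
R5 (z=1.0): narrow=0.26, ¬medium=1−0.14=0.86, some=0.60; AND[min(a, b)] → w = 0.26
Weighted average = (0.11·29.4 + 0.11·-9.0 + 0.26·14.0 + 0.14·36.7 + 0.26·1.0) / (0.11 + 0.11 + 0.26 + 0.14 + 0.26)
  = 11.2820 / 0.8800 = 12.82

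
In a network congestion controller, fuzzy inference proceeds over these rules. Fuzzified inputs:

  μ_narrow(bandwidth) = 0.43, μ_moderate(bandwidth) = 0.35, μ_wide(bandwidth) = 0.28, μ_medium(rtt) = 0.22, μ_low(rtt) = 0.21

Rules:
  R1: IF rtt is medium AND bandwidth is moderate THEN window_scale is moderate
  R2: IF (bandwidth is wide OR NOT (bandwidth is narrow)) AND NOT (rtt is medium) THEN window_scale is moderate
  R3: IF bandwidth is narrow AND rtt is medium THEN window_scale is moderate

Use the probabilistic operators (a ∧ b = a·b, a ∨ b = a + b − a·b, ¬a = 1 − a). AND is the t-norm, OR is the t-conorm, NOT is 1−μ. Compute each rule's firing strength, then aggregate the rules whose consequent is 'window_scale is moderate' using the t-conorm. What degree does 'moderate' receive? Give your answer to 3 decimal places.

0.614

R1: medium=0.22, moderate=0.35; AND[a·b] → w = 0.0770
R2: (wide=0.28 OR ¬narrow=1−0.43=0.57) = 0.6904; AND[a·b] with ¬medium=1−0.22=0.78 → w = 0.5385
R3: narrow=0.43, medium=0.22; AND[a·b] → w = 0.0946
Rules with consequent 'moderate': {R1, R2, R3} → strengths 0.0770, 0.5385, 0.0946
Aggregate via t-conorm [a + b − a·b]: 0.6143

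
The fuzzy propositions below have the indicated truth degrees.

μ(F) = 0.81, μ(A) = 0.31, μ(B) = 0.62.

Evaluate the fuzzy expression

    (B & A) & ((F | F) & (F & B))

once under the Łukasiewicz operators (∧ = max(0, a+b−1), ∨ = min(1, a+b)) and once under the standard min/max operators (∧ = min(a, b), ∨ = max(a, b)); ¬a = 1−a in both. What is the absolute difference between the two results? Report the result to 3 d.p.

Under Łukasiewicz:
  B & A = max(0, a+b−1) on (0.62, 0.31) = 0.00
  F | F = min(1, a+b) on (0.81, 0.81) = 1.00
  F & B = max(0, a+b−1) on (0.81, 0.62) = 0.43
  (F | F) & (F & B) = max(0, a+b−1) on (1.00, 0.43) = 0.43
  (B & A) & ((F | F) & (F & B)) = max(0, a+b−1) on (0.00, 0.43) = 0.00
  → value = 0.0000
Under standard min/max:
  B & A = min(a, b) on (0.62, 0.31) = 0.31
  F | F = max(a, b) on (0.81, 0.81) = 0.81
  F & B = min(a, b) on (0.81, 0.62) = 0.62
  (F | F) & (F & B) = min(a, b) on (0.81, 0.62) = 0.62
  (B & A) & ((F | F) & (F & B)) = min(a, b) on (0.31, 0.62) = 0.31
  → value = 0.3100
|0.0000 − 0.3100| = 0.310

0.310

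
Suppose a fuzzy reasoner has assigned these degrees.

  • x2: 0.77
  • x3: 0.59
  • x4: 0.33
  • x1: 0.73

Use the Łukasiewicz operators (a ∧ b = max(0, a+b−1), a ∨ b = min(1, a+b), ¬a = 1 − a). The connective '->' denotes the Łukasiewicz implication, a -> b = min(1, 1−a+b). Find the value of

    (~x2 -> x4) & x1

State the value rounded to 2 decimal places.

~x2 = 1 − 0.77 = 0.23
~x2 -> x4  [Łukasiewicz: min(1, 1−a+b)] with a=0.23, b=0.33 → 1.00
(~x2 -> x4) & x1 = max(0, a+b−1) on (1.00, 0.73) = 0.73

0.73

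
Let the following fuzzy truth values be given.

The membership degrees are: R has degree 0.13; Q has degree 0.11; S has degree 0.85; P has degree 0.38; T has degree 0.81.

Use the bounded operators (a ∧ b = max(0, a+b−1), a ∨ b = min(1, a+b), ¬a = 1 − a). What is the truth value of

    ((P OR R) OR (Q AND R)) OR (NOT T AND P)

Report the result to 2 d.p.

0.51

P OR R = min(1, a+b) on (0.38, 0.13) = 0.51
Q AND R = max(0, a+b−1) on (0.11, 0.13) = 0.00
(P OR R) OR (Q AND R) = min(1, a+b) on (0.51, 0.00) = 0.51
NOT T = 1 − 0.81 = 0.19
NOT T AND P = max(0, a+b−1) on (0.19, 0.38) = 0.00
((P OR R) OR (Q AND R)) OR (NOT T AND P) = min(1, a+b) on (0.51, 0.00) = 0.51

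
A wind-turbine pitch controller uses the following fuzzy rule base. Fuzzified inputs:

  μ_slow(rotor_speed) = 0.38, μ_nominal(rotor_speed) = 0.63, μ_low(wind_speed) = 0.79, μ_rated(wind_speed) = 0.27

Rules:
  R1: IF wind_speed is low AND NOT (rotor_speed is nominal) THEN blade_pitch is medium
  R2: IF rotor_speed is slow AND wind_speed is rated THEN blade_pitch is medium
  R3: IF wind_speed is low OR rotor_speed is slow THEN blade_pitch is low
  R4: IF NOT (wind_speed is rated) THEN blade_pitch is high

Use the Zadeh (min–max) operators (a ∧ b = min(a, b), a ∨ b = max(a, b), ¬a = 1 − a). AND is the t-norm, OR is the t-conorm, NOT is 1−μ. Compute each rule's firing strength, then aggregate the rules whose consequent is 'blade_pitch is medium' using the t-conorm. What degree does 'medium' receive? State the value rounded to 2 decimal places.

R1: low=0.79, ¬nominal=1−0.63=0.37; AND[min(a, b)] → w = 0.37
R2: slow=0.38, rated=0.27; AND[min(a, b)] → w = 0.27
R3: low=0.79, slow=0.38; OR[max(a, b)] → w = 0.79
R4: ¬rated=1−0.27=0.73 → w = 0.73
Rules with consequent 'medium': {R1, R2} → strengths 0.37, 0.27
Aggregate via t-conorm [max(a, b)]: 0.37

0.37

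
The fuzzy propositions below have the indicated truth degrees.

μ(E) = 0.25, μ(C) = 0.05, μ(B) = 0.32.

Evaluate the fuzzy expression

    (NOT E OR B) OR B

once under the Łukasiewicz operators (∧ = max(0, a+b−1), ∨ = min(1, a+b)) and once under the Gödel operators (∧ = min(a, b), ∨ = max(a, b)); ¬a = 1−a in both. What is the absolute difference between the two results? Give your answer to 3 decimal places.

0.250

Under Łukasiewicz:
  NOT E = 1 − 0.25 = 0.75
  NOT E OR B = min(1, a+b) on (0.75, 0.32) = 1.00
  (NOT E OR B) OR B = min(1, a+b) on (1.00, 0.32) = 1.00
  → value = 1.0000
Under Gödel:
  NOT E = 1 − 0.25 = 0.75
  NOT E OR B = max(a, b) on (0.75, 0.32) = 0.75
  (NOT E OR B) OR B = max(a, b) on (0.75, 0.32) = 0.75
  → value = 0.7500
|1.0000 − 0.7500| = 0.250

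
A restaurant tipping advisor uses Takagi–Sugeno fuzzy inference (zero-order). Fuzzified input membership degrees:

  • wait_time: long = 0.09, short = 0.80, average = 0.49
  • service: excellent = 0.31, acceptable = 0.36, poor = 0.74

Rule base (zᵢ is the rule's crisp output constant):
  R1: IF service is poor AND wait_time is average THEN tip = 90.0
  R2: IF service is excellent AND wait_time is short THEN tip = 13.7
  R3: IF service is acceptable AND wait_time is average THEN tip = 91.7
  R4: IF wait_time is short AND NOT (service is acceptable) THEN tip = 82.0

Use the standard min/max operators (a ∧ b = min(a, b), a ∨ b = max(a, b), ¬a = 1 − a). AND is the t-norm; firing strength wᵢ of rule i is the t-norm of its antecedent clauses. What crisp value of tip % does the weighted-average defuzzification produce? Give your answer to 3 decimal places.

R1 (z=90.0): poor=0.74, average=0.49; AND[min(a, b)] → w = 0.49
R2 (z=13.7): excellent=0.31, short=0.80; AND[min(a, b)] → w = 0.31
R3 (z=91.7): acceptable=0.36, average=0.49; AND[min(a, b)] → w = 0.36
R4 (z=82.0): short=0.80, ¬acceptable=1−0.36=0.64; AND[min(a, b)] → w = 0.64
Weighted average = (0.49·90.0 + 0.31·13.7 + 0.36·91.7 + 0.64·82.0) / (0.49 + 0.31 + 0.36 + 0.64)
  = 133.8390 / 1.8000 = 74.355

74.355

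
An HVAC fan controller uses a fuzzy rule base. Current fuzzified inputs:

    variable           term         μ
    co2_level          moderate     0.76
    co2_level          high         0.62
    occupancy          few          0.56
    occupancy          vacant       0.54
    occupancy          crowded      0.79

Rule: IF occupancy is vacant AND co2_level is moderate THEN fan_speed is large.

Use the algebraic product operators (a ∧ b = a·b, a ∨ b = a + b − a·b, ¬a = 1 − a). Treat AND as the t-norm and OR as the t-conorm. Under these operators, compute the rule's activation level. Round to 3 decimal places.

firing strength: vacant=0.54, moderate=0.76; AND[a·b] → w = 0.4104

0.410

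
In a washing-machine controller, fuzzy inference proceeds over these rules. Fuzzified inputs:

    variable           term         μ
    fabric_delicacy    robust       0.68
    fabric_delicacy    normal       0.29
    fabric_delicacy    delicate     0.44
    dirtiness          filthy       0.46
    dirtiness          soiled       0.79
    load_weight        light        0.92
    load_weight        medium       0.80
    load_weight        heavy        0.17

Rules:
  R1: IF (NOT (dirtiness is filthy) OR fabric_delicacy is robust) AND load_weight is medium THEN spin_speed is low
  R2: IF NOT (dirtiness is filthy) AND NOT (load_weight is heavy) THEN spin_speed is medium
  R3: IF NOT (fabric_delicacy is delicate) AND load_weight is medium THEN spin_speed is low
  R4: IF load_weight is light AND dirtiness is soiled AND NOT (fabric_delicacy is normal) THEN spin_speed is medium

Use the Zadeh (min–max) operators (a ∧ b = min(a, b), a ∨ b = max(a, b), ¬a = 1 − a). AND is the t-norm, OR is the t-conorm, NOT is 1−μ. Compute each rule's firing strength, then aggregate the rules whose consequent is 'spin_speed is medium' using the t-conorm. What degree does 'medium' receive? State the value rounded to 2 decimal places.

0.71

R1: (¬filthy=1−0.46=0.54 OR robust=0.68) = 0.68; AND[min(a, b)] with medium=0.80 → w = 0.68
R2: ¬filthy=1−0.46=0.54, ¬heavy=1−0.17=0.83; AND[min(a, b)] → w = 0.54
R3: ¬delicate=1−0.44=0.56, medium=0.80; AND[min(a, b)] → w = 0.56
R4: light=0.92, soiled=0.79, ¬normal=1−0.29=0.71; AND[min(a, b)] → w = 0.71
Rules with consequent 'medium': {R2, R4} → strengths 0.54, 0.71
Aggregate via t-conorm [max(a, b)]: 0.71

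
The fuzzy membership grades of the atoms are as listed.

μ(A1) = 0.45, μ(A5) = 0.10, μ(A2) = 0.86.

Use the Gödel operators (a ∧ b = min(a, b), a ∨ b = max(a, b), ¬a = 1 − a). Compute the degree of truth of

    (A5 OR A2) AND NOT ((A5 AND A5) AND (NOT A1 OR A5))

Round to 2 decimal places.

A5 OR A2 = max(a, b) on (0.10, 0.86) = 0.86
A5 AND A5 = min(a, b) on (0.10, 0.10) = 0.10
NOT A1 = 1 − 0.45 = 0.55
NOT A1 OR A5 = max(a, b) on (0.55, 0.10) = 0.55
(A5 AND A5) AND (NOT A1 OR A5) = min(a, b) on (0.10, 0.55) = 0.10
NOT ((A5 AND A5) AND (NOT A1 OR A5)) = 1 − 0.10 = 0.90
(A5 OR A2) AND NOT ((A5 AND A5) AND (NOT A1 OR A5)) = min(a, b) on (0.86, 0.90) = 0.86

0.86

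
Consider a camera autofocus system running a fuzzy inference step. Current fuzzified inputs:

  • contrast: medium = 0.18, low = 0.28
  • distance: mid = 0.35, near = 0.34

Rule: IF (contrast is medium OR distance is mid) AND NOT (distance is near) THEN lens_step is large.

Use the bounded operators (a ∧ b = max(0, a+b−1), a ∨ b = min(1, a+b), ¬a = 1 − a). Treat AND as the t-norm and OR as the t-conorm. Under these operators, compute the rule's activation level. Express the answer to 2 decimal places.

firing strength: (medium=0.18 OR mid=0.35) = 0.53; AND[max(0, a+b−1)] with ¬near=1−0.34=0.66 → w = 0.19

0.19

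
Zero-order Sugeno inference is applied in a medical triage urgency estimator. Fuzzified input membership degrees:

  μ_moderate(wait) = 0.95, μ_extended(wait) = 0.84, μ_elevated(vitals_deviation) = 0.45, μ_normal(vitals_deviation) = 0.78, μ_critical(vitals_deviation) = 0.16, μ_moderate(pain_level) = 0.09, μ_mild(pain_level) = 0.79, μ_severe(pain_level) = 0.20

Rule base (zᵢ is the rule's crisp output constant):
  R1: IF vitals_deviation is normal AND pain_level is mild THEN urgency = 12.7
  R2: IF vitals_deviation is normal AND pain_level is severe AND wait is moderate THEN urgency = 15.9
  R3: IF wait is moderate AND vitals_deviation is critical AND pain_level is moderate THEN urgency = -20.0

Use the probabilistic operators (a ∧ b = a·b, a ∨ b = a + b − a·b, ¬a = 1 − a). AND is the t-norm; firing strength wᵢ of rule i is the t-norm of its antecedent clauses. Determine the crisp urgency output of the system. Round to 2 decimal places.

R1 (z=12.7): normal=0.78, mild=0.79; AND[a·b] → w = 0.6162
R2 (z=15.9): normal=0.78, severe=0.20, moderate=0.95; AND[a·b] → w = 0.1482
R3 (z=-20.0): moderate=0.95, critical=0.16, moderate=0.09; AND[a·b] → w = 0.0137
Weighted average = (0.6162·12.7 + 0.1482·15.9 + 0.0137·-20.0) / (0.6162 + 0.1482 + 0.0137)
  = 9.9085 / 0.7781 = 12.73

12.73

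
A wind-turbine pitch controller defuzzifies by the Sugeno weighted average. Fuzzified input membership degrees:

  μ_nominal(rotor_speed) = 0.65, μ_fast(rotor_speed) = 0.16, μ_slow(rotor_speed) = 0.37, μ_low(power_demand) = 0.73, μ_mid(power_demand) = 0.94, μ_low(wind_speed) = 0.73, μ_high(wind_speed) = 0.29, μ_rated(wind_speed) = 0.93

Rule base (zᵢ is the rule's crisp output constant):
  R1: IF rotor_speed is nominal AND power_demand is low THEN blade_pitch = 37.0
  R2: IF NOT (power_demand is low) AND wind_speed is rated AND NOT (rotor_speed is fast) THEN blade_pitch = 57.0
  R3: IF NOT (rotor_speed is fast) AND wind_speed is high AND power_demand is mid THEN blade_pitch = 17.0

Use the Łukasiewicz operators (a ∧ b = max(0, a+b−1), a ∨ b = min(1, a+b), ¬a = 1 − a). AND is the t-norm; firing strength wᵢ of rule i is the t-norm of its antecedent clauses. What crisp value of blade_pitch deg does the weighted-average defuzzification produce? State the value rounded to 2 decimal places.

R1 (z=37.0): nominal=0.65, low=0.73; AND[max(0, a+b−1)] → w = 0.38
R2 (z=57.0): ¬low=1−0.73=0.27, rated=0.93, ¬fast=1−0.16=0.84; AND[max(0, a+b−1)] → w = 0.04
R3 (z=17.0): ¬fast=1−0.16=0.84, high=0.29, mid=0.94; AND[max(0, a+b−1)] → w = 0.07
Weighted average = (0.38·37.0 + 0.04·57.0 + 0.07·17.0) / (0.38 + 0.04 + 0.07)
  = 17.5300 / 0.4900 = 35.78

35.78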